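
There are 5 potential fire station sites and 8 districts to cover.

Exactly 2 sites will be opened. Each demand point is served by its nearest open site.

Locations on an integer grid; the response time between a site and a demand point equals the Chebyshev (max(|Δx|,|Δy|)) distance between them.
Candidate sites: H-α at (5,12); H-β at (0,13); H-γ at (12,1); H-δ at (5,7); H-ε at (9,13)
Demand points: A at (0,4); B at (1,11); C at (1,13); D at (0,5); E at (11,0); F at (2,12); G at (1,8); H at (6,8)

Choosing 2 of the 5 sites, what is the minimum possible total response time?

27

Open {H-β, H-δ}.
  A→H-δ 5, B→H-β 2, C→H-β 1, D→H-δ 5, E→H-δ 7, F→H-β 2, G→H-δ 4, H→H-δ 1  ⇒ total 27.
Compare {H-γ, H-δ}: total 31.
Compare {H-α, H-δ}: total 33.
No size-2 selection does better; minimum is 27.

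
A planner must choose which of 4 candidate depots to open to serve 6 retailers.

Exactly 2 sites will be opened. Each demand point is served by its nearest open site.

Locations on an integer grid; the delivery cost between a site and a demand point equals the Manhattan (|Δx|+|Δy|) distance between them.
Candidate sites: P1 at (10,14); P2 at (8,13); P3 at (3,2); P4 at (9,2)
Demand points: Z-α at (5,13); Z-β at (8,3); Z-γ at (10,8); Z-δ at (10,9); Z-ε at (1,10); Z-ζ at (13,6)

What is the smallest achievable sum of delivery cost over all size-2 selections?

36

Open {P2, P4}.
  Z-α→P2 3, Z-β→P4 2, Z-γ→P2 7, Z-δ→P2 6, Z-ε→P2 10, Z-ζ→P4 8  ⇒ total 36.
Compare {P1, P4}: total 40.
Compare {P1, P3}: total 44.
No size-2 selection does better; minimum is 36.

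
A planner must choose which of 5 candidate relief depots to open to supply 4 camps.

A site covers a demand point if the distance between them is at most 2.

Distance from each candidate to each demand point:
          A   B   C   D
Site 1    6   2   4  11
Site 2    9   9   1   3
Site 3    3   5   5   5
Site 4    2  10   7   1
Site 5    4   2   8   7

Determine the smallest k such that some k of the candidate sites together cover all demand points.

3

Coverage sets (demand points within 2 of each site):
  Site 1: {B}
  Site 2: {C}
  Site 3: {}
  Site 4: {A, D}
  Site 5: {B}
No 2 sites suffice: every size-2 union leaves at least one demand point uncovered.
But {Site 1, Site 2, Site 4} covers everything, so the minimum is 3.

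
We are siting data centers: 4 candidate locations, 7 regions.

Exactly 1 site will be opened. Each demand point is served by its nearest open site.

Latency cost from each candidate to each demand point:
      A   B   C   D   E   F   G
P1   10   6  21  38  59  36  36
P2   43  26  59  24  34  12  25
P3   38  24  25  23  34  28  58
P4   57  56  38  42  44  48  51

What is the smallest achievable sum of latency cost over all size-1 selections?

Open {P1}.
  A→P1 10, B→P1 6, C→P1 21, D→P1 38, E→P1 59, F→P1 36, G→P1 36  ⇒ total 206.
Compare {P2}: total 223.
Compare {P3}: total 230.
No size-1 selection does better; minimum is 206.

206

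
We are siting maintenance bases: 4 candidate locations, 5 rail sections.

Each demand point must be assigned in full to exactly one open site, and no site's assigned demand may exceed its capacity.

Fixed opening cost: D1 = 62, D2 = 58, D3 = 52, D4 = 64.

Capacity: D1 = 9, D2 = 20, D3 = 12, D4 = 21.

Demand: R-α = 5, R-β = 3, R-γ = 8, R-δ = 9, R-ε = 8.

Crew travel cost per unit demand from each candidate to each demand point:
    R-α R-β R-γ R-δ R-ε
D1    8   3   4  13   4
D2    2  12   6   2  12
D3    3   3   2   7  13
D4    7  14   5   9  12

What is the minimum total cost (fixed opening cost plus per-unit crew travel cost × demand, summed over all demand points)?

Open {D1, D2, D3}; cheapest assignment that respects the capacities:
  D1 (cap 9, load 8): R-ε — cost 8×4 = 32
  D2 (cap 20, load 14): R-α, R-δ — cost 5×2 + 9×2 = 28
  D3 (cap 12, load 11): R-β, R-γ — cost 3×3 + 8×2 = 25
  Shipping 85, fixed 172 → total 257.
  Any other capacity-feasible assignment to {D1, D2, D3} ships for at least 85.
Compare {D1, D2, D4}: its best feasible assignment gives total 320.
Compare {D1, D2, D3, D4}: its best feasible assignment gives total 321.
Every other set of open sites that can feasibly serve all demand totals ≥ 320 even under its best assignment. Minimum: 257.

257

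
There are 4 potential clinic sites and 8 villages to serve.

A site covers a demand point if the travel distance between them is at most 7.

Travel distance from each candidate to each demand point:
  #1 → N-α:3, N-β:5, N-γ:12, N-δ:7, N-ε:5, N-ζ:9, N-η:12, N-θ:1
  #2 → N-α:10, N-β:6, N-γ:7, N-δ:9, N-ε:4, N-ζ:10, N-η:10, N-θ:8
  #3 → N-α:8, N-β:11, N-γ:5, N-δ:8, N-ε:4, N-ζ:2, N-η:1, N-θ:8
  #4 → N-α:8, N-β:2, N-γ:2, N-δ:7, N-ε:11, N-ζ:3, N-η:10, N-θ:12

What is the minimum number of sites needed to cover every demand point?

2

Coverage sets (demand points within 7 of each site):
  #1: {N-α, N-β, N-δ, N-ε, N-θ}
  #2: {N-β, N-γ, N-ε}
  #3: {N-γ, N-ε, N-ζ, N-η}
  #4: {N-β, N-γ, N-δ, N-ζ}
No single site covers all 8 demand points.
But {#1, #3} covers everything, so the minimum is 2.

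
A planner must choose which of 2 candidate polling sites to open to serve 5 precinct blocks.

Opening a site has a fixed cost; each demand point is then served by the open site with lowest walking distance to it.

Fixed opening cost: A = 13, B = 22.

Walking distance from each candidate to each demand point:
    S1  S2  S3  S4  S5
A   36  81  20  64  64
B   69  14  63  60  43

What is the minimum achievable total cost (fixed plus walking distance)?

Open {A, B}: assign each demand point to its cheapest open site.
  S1→A 36, S2→B 14, S3→A 20, S4→B 60, S5→B 43
  walking distance 173, fixed 35 → total 208.
Compare {B}: walking distance 249 + fixed 22 = 271.
Compare {A}: walking distance 265 + fixed 13 = 278.

208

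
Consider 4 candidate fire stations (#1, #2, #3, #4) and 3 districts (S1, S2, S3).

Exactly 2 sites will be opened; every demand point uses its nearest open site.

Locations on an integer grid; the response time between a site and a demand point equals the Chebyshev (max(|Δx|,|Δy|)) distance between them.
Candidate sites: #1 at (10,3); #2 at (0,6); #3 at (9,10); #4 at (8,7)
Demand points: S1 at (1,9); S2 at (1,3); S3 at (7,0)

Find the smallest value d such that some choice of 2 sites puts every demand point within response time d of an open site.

Open {#1, #2}.
  Farthest demand point is S1 at response time 3 (to #2); all others are ≤ 3.
With {#1, #4} the worst case is 7.
With {#2, #3} the worst case is 7.
No size-2 selection achieves below 3.

3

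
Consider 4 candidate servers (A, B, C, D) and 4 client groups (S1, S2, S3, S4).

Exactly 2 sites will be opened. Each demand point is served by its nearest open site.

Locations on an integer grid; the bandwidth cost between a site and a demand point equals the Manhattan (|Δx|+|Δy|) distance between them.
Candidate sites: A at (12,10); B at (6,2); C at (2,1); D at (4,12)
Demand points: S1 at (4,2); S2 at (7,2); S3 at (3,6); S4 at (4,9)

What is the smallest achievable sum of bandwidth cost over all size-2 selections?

Open {B, D}.
  S1→B 2, S2→B 1, S3→B 7, S4→D 3  ⇒ total 13.
Compare {B, C}: total 18.
Compare {C, D}: total 18.
No size-2 selection does better; minimum is 13.

13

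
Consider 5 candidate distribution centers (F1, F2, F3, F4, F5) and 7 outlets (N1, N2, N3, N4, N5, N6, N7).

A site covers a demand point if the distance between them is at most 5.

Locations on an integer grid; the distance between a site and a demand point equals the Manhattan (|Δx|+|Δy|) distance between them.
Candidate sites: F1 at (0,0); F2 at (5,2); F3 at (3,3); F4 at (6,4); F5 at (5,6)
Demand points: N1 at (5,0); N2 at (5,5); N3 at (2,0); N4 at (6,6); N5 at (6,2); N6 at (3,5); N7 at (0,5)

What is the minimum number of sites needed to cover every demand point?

2

Coverage sets (demand points within 5 of each site):
  F1: {N1, N3, N7}
  F2: {N1, N2, N3, N4, N5, N6}
  F3: {N1, N2, N3, N5, N6, N7}
  F4: {N1, N2, N4, N5, N6}
  F5: {N2, N4, N5, N6}
No single site covers all 7 demand points.
But {F1, F2} covers everything, so the minimum is 2.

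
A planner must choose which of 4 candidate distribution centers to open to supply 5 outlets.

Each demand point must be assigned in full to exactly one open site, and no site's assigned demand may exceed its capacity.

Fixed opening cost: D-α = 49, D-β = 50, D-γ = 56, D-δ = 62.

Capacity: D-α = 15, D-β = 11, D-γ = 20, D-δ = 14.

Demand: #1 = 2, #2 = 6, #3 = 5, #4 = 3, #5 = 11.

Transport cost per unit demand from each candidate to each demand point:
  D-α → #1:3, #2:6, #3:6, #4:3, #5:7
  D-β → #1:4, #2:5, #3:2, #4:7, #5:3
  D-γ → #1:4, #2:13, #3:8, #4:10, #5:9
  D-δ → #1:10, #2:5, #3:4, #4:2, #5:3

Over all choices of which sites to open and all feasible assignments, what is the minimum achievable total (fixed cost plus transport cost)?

Open {D-α, D-δ}; cheapest assignment that respects the capacities:
  D-α (cap 15, load 13): #1, #2, #3 — cost 2×3 + 6×6 + 5×6 = 72
  D-δ (cap 14, load 14): #4, #5 — cost 3×2 + 11×3 = 39
  Shipping 111, fixed 111 → total 222.
  Any other capacity-feasible assignment to {D-α, D-δ} ships for at least 111.
Compare {D-α, D-β, D-δ}: its best feasible assignment gives total 246.
Compare {D-β, D-γ, D-δ}: its best feasible assignment gives total 255.
Every other set of open sites that can feasibly serve all demand totals ≥ 246 even under its best assignment. Minimum: 222.

222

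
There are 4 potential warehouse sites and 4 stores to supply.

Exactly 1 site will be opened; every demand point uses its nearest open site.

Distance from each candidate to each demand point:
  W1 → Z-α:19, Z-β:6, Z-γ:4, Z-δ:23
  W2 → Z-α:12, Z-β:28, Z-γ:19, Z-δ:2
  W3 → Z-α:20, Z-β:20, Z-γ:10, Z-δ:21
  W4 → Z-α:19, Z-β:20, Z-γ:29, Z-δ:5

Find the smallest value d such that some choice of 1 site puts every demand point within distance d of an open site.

21

Open {W3}.
  Farthest demand point is Z-δ at distance 21 (to W3); all others are ≤ 21.
With {W1} the worst case is 23.
With {W2} the worst case is 28.
No size-1 selection achieves below 21.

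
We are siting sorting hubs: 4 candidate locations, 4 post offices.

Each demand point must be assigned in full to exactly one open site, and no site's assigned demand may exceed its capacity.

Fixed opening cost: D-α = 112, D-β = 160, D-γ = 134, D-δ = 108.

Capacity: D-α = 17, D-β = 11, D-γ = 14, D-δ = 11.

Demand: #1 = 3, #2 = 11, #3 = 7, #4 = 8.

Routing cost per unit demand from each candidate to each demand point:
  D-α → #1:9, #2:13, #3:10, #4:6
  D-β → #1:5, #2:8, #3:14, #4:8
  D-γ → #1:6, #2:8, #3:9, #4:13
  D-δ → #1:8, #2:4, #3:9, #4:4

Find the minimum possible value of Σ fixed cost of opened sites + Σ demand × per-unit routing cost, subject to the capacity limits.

Open {D-α, D-γ}; cheapest assignment that respects the capacities:
  D-α (cap 17, load 15): #3, #4 — cost 7×10 + 8×6 = 118
  D-γ (cap 14, load 14): #1, #2 — cost 3×6 + 11×8 = 106
  Shipping 224, fixed 246 → total 470.
  Any other capacity-feasible assignment to {D-α, D-γ} ships for at least 224.
Compare {D-α, D-γ, D-δ}: its best feasible assignment gives total 527.
Compare {D-α, D-β, D-δ}: its best feasible assignment gives total 557.
Every other set of open sites that can feasibly serve all demand totals ≥ 527 even under its best assignment. Minimum: 470.

470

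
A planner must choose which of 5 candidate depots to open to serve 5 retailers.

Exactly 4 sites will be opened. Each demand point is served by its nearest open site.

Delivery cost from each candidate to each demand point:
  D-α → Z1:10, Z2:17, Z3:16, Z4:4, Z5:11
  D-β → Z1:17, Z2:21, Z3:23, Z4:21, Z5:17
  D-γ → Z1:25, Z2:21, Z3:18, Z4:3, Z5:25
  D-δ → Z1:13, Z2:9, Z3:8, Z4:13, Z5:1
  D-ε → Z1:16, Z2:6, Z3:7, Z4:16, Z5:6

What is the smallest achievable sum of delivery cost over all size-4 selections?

27

Open {D-α, D-γ, D-δ, D-ε}.
  Z1→D-α 10, Z2→D-ε 6, Z3→D-ε 7, Z4→D-γ 3, Z5→D-δ 1  ⇒ total 27.
Compare {D-α, D-β, D-δ, D-ε}: total 28.
Compare {D-β, D-γ, D-δ, D-ε}: total 30.
No size-4 selection does better; minimum is 27.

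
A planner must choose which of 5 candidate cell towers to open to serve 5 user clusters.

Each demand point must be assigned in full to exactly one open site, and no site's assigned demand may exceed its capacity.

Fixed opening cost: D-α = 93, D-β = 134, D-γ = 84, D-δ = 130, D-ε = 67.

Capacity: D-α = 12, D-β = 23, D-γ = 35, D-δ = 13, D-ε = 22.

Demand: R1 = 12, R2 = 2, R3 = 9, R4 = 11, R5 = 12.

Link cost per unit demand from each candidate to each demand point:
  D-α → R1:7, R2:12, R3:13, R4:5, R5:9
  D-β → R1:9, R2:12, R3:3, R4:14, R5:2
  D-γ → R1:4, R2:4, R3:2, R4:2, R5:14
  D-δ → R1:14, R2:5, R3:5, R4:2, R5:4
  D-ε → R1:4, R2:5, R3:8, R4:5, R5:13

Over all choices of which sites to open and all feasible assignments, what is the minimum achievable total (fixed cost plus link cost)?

Open {D-β, D-γ}; cheapest assignment that respects the capacities:
  D-β (cap 23, load 12): R5 — cost 12×2 = 24
  D-γ (cap 35, load 34): R1, R2, R3, R4 — cost 12×4 + 2×4 + 9×2 + 11×2 = 96
  Shipping 120, fixed 218 → total 338.
  Any other capacity-feasible assignment to {D-β, D-γ} ships for at least 120.
Compare {D-γ, D-δ}: its best feasible assignment gives total 358.
Compare {D-α, D-γ}: its best feasible assignment gives total 381.
Every other set of open sites that can feasibly serve all demand totals ≥ 358 even under its best assignment. Minimum: 338.

338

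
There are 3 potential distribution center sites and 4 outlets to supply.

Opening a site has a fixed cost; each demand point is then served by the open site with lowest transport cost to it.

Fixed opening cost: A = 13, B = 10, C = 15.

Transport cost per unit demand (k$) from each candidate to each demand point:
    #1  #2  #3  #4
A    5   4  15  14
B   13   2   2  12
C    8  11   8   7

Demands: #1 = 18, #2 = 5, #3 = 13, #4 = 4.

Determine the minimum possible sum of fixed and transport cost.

Open {A, B, C}: assign each demand point to its cheapest open site.
  #1→A 18×5=90, #2→B 5×2=10, #3→B 13×2=26, #4→C 4×7=28
  transport cost 154, fixed 38 → total 192.
Compare {A, B}: transport cost 174 + fixed 23 = 197.
Compare {B, C}: transport cost 208 + fixed 25 = 233.
Compare {A, C}: transport cost 242 + fixed 28 = 270.
All other subsets cost ≥ 197. Minimum total cost: 192.

192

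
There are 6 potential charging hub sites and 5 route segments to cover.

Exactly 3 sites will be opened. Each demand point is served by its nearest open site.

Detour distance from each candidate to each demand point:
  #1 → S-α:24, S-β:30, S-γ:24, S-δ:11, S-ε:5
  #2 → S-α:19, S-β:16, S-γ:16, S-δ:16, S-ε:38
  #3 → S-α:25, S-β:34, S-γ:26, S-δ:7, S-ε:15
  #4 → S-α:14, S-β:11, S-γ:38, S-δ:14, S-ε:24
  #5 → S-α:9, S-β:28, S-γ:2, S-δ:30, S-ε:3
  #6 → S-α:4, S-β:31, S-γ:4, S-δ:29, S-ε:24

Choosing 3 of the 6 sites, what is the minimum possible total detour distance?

32

Open {#3, #4, #5}.
  S-α→#5 9, S-β→#4 11, S-γ→#5 2, S-δ→#3 7, S-ε→#5 3  ⇒ total 32.
Compare {#4, #5, #6}: total 34.
Compare {#1, #4, #6}: total 35.
No size-3 selection does better; minimum is 32.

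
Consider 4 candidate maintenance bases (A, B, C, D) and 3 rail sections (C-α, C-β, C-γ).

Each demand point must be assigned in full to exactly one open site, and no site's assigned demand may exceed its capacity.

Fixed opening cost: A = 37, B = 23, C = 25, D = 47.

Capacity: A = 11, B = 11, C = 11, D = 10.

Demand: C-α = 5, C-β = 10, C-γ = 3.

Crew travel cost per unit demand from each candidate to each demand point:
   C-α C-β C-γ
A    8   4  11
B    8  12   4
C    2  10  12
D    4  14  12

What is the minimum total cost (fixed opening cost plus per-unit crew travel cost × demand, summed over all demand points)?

Open {A, B, C}; cheapest assignment that respects the capacities:
  A (cap 11, load 10): C-β — cost 10×4 = 40
  B (cap 11, load 3): C-γ — cost 3×4 = 12
  C (cap 11, load 5): C-α — cost 5×2 = 10
  Shipping 62, fixed 85 → total 147.
  Any other capacity-feasible assignment to {A, B, C} ships for at least 62.
Compare {A, C}: its best feasible assignment gives total 148.
Compare {A, B}: its best feasible assignment gives total 152.
Every other set of open sites that can feasibly serve all demand totals ≥ 148 even under its best assignment. Minimum: 147.

147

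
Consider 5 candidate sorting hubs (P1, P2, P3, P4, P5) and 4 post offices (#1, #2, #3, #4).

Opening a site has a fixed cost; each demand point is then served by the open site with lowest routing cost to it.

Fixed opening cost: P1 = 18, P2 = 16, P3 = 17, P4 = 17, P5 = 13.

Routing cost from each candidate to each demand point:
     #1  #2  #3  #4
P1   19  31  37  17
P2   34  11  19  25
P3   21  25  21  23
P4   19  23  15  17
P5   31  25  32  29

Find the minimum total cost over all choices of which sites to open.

91

Open {P4}: assign each demand point to its cheapest open site.
  #1→P4 19, #2→P4 23, #3→P4 15, #4→P4 17
  routing cost 74, fixed 17 → total 91.
Compare {P2, P4}: routing cost 62 + fixed 33 = 95.
Compare {P1, P2}: routing cost 66 + fixed 34 = 100.
Compare {P4, P5}: routing cost 74 + fixed 30 = 104.
All other subsets cost ≥ 95. Minimum total cost: 91.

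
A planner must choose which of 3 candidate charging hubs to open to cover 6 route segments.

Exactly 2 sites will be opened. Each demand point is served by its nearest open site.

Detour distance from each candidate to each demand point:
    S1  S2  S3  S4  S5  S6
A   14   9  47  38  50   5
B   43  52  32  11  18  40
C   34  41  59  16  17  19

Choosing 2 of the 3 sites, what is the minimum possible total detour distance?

Open {A, B}.
  S1→A 14, S2→A 9, S3→B 32, S4→B 11, S5→B 18, S6→A 5  ⇒ total 89.
Compare {A, C}: total 108.
Compare {B, C}: total 154.

89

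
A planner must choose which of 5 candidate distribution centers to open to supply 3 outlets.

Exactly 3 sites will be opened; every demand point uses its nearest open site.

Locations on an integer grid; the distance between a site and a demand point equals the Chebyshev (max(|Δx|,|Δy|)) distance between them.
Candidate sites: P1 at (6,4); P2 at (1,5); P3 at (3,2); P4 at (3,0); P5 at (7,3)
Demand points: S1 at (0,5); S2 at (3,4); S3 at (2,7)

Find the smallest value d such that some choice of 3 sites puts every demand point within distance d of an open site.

Open {P1, P2, P3}.
  Farthest demand point is S2 at distance 2 (to P2); all others are ≤ 2.
With {P1, P2, P4} the worst case is 2.
With {P1, P2, P5} the worst case is 2.
No size-3 selection achieves below 2.

2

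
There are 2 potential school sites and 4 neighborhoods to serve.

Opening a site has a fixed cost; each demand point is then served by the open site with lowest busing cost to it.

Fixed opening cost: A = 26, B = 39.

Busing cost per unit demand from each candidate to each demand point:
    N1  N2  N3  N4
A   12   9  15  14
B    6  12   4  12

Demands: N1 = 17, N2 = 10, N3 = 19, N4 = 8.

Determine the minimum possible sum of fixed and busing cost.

429

Open {A, B}: assign each demand point to its cheapest open site.
  N1→B 17×6=102, N2→A 10×9=90, N3→B 19×4=76, N4→B 8×12=96
  busing cost 364, fixed 65 → total 429.
Compare {B}: busing cost 394 + fixed 39 = 433.
Compare {A}: busing cost 691 + fixed 26 = 717.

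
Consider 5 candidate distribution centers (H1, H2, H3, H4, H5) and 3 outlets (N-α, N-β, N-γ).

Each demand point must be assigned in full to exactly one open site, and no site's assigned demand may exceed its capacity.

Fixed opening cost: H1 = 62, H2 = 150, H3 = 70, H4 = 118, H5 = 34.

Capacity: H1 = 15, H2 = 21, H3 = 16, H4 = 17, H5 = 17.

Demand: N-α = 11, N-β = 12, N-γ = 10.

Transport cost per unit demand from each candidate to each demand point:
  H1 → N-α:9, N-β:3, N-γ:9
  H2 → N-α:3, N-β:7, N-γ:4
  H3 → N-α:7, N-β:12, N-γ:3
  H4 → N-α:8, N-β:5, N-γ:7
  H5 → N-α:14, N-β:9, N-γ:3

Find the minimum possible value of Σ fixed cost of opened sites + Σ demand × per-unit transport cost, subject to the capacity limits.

309

Open {H1, H3, H5}; cheapest assignment that respects the capacities:
  H1 (cap 15, load 12): N-β — cost 12×3 = 36
  H3 (cap 16, load 11): N-α — cost 11×7 = 77
  H5 (cap 17, load 10): N-γ — cost 10×3 = 30
  Shipping 143, fixed 166 → total 309.
  Any other capacity-feasible assignment to {H1, H3, H5} ships for at least 143.
Compare {H1, H2}: its best feasible assignment gives total 321.
Compare {H1, H2, H5}: its best feasible assignment gives total 345.
Every other set of open sites that can feasibly serve all demand totals ≥ 321 even under its best assignment. Minimum: 309.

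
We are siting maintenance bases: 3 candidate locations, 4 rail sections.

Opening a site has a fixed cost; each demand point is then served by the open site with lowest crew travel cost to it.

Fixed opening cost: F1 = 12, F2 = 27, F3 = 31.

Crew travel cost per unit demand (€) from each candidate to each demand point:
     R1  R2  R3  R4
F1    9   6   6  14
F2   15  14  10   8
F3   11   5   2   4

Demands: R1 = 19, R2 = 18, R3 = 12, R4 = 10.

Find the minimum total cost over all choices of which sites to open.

368

Open {F1, F3}: assign each demand point to its cheapest open site.
  R1→F1 19×9=171, R2→F3 18×5=90, R3→F3 12×2=24, R4→F3 10×4=40
  crew travel cost 325, fixed 43 → total 368.
Compare {F3}: crew travel cost 363 + fixed 31 = 394.
Compare {F1, F2, F3}: crew travel cost 325 + fixed 70 = 395.
Compare {F2, F3}: crew travel cost 363 + fixed 58 = 421.
All other subsets cost ≥ 394. Minimum total cost: 368.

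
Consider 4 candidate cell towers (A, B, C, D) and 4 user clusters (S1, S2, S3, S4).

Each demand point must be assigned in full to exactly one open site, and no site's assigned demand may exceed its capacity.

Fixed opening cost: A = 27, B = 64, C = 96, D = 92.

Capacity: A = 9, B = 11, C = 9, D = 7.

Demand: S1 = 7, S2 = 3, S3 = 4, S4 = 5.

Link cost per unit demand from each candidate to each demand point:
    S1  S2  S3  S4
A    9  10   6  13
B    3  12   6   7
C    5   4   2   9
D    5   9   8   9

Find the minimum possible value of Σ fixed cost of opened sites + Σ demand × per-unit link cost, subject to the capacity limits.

Open {A, B}; cheapest assignment that respects the capacities:
  A (cap 9, load 8): S2, S4 — cost 3×10 + 5×13 = 95
  B (cap 11, load 11): S1, S3 — cost 7×3 + 4×6 = 45
  Shipping 140, fixed 91 → total 231.
  Any other capacity-feasible assignment to {A, B} ships for at least 140.
Compare {B, C}: its best feasible assignment gives total 262.
Compare {A, B, C}: its best feasible assignment gives total 289.
Every other set of open sites that can feasibly serve all demand totals ≥ 262 even under its best assignment. Minimum: 231.

231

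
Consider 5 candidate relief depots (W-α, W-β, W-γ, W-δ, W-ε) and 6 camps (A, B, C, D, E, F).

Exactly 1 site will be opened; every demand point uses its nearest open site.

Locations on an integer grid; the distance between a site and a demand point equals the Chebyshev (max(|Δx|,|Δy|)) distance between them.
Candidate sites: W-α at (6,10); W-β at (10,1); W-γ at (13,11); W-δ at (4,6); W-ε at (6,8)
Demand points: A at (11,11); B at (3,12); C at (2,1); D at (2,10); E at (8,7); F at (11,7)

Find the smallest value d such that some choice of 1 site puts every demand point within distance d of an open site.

Open {W-δ}.
  Farthest demand point is A at distance 7 (to W-δ); all others are ≤ 7.
With {W-ε} the worst case is 7.
With {W-α} the worst case is 9.
No size-1 selection achieves below 7.

7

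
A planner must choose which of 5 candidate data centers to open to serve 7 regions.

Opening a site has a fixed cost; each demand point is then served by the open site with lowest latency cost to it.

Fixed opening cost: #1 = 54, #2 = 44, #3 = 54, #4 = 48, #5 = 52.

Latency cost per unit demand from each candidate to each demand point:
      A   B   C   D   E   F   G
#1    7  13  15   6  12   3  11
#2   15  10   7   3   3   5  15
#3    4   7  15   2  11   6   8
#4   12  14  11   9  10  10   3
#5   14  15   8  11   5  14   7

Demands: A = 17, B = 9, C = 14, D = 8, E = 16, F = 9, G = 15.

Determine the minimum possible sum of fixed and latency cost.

529

Open {#2, #3, #4}: assign each demand point to its cheapest open site.
  A→#3 17×4=68, B→#3 9×7=63, C→#2 14×7=98, D→#3 8×2=16, E→#2 16×3=48, F→#2 9×5=45, G→#4 15×3=45
  latency cost 383, fixed 146 → total 529.
Compare {#2, #3}: latency cost 458 + fixed 98 = 556.
Compare {#1, #2, #3, #4}: latency cost 365 + fixed 200 = 565.
Compare {#2, #3, #4, #5}: latency cost 383 + fixed 198 = 581.
All other subsets cost ≥ 556. Minimum total cost: 529.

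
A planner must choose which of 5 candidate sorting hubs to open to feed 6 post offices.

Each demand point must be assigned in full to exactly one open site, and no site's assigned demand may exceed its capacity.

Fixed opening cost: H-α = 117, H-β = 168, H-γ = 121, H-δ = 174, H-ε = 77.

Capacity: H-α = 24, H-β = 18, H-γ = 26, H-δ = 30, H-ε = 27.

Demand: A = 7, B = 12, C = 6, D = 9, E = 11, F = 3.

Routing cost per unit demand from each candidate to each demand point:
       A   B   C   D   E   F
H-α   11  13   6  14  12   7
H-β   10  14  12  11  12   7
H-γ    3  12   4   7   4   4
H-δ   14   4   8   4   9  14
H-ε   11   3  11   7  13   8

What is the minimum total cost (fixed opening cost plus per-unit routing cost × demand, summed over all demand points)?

Open {H-γ, H-ε}; cheapest assignment that respects the capacities:
  H-γ (cap 26, load 24): A, C, E — cost 7×3 + 6×4 + 11×4 = 89
  H-ε (cap 27, load 24): B, D, F — cost 12×3 + 9×7 + 3×8 = 123
  Shipping 212, fixed 198 → total 410.
  Any other capacity-feasible assignment to {H-γ, H-ε} ships for at least 212.
Compare {H-γ, H-δ}: its best feasible assignment gives total 504.
Compare {H-α, H-γ, H-ε}: its best feasible assignment gives total 524.
Every other set of open sites that can feasibly serve all demand totals ≥ 504 even under its best assignment. Minimum: 410.

410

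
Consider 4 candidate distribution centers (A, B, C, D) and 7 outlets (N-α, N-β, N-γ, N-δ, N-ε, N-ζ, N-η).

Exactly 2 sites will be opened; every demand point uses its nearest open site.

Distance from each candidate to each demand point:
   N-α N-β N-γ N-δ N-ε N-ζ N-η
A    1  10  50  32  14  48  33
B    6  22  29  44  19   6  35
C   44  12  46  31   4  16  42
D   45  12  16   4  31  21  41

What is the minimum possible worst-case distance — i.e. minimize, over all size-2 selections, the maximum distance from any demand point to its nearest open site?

33

Open {A, B}.
  Farthest demand point is N-η at distance 33 (to A); all others are ≤ 33.
With {A, D} the worst case is 33.
With {B, C} the worst case is 35.
No size-2 selection achieves below 33.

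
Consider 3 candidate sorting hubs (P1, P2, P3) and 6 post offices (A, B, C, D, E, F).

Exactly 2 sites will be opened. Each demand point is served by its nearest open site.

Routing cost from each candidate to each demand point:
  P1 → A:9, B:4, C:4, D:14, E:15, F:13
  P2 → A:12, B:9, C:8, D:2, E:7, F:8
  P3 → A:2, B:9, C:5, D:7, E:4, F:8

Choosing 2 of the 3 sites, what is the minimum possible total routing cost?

29

Open {P1, P3}.
  A→P3 2, B→P1 4, C→P1 4, D→P3 7, E→P3 4, F→P3 8  ⇒ total 29.
Compare {P2, P3}: total 30.
Compare {P1, P2}: total 34.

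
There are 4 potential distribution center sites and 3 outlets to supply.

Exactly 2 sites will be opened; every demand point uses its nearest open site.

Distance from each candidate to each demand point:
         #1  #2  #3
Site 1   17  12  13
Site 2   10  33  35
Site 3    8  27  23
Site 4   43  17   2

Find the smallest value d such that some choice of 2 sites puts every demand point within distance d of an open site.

13

Open {Site 1, Site 2}.
  Farthest demand point is #3 at distance 13 (to Site 1); all others are ≤ 13.
With {Site 1, Site 3} the worst case is 13.
With {Site 1, Site 4} the worst case is 17.
No size-2 selection achieves below 13.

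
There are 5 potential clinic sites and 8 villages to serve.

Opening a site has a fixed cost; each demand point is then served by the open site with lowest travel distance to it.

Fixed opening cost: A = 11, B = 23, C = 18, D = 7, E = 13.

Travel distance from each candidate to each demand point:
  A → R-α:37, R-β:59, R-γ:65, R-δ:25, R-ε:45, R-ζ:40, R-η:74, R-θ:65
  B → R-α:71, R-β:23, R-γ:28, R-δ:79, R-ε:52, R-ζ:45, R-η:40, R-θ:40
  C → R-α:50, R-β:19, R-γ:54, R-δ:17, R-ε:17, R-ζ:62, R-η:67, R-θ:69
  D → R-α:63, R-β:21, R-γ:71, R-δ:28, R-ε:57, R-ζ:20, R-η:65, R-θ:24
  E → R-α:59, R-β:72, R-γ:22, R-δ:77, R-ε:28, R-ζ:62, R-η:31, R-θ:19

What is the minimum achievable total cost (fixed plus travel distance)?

Open {A, C, D, E}: assign each demand point to its cheapest open site.
  R-α→A 37, R-β→C 19, R-γ→E 22, R-δ→C 17, R-ε→C 17, R-ζ→D 20, R-η→E 31, R-θ→E 19
  travel distance 182, fixed 49 → total 231.
Compare {C, D, E}: travel distance 195 + fixed 38 = 233.
Compare {A, D, E}: travel distance 203 + fixed 31 = 234.
Compare {A, C, E}: travel distance 202 + fixed 42 = 244.
All other subsets cost ≥ 233. Minimum total cost: 231.

231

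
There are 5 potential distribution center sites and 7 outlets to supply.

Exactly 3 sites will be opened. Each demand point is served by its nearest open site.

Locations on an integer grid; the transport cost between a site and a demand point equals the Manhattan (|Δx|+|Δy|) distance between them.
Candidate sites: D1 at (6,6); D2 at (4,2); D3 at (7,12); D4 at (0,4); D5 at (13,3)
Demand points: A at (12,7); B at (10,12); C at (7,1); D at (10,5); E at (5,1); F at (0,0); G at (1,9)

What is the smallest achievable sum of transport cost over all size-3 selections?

34

Open {D2, D3, D5}.
  A→D5 5, B→D3 3, C→D2 4, D→D5 5, E→D2 2, F→D2 6, G→D3 9  ⇒ total 34.
Compare {D1, D2, D3}: total 35.
Compare {D1, D3, D4}: total 37.
No size-3 selection does better; minimum is 34.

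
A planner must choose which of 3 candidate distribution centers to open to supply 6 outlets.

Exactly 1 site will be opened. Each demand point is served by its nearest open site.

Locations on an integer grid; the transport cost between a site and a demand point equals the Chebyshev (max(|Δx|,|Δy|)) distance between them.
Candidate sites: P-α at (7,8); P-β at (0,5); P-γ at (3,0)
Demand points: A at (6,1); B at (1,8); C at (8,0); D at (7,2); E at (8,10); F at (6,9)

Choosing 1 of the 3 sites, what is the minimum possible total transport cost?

30

Open {P-α}.
  A→P-α 7, B→P-α 6, C→P-α 8, D→P-α 6, E→P-α 2, F→P-α 1  ⇒ total 30.
Compare {P-β}: total 38.
Compare {P-γ}: total 39.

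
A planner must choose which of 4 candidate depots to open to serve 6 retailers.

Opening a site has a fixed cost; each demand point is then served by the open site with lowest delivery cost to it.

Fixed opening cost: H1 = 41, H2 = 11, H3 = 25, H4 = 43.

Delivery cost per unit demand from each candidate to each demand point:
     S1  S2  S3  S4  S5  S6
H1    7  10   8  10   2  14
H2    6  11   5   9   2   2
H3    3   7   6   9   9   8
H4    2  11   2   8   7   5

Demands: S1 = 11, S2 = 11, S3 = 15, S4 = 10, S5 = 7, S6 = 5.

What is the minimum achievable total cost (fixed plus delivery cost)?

Open {H2, H3, H4}: assign each demand point to its cheapest open site.
  S1→H4 11×2=22, S2→H3 11×7=77, S3→H4 15×2=30, S4→H4 10×8=80, S5→H2 7×2=14, S6→H2 5×2=10
  delivery cost 233, fixed 79 → total 312.
Compare {H2, H4}: delivery cost 277 + fixed 54 = 331.
Compare {H2, H3}: delivery cost 299 + fixed 36 = 335.
Compare {H3, H4}: delivery cost 283 + fixed 68 = 351.
All other subsets cost ≥ 331. Minimum total cost: 312.

312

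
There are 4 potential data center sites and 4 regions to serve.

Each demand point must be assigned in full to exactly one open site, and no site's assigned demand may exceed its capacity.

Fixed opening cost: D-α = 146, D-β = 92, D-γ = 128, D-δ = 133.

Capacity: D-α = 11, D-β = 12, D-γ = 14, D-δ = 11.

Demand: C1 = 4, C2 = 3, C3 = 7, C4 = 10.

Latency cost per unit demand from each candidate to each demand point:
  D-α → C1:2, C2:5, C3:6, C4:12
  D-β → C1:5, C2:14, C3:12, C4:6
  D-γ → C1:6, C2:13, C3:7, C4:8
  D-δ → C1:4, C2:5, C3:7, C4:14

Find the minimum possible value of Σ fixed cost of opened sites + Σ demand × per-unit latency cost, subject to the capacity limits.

392

Open {D-β, D-γ}; cheapest assignment that respects the capacities:
  D-β (cap 12, load 10): C4 — cost 10×6 = 60
  D-γ (cap 14, load 14): C1, C2, C3 — cost 4×6 + 3×13 + 7×7 = 112
  Shipping 172, fixed 220 → total 392.
  Any other capacity-feasible assignment to {D-β, D-γ} ships for at least 172.
Compare {D-γ, D-δ}: its best feasible assignment gives total 429.
Compare {D-α, D-γ}: its best feasible assignment gives total 435.
Every other set of open sites that can feasibly serve all demand totals ≥ 429 even under its best assignment. Minimum: 392.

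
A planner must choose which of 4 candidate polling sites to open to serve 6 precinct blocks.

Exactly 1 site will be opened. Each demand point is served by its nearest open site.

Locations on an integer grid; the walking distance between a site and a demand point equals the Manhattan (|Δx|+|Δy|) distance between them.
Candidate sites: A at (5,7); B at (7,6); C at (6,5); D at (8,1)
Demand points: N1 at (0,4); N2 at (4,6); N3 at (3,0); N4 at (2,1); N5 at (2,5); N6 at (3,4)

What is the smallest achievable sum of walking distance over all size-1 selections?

34

Open {C}.
  N1→C 7, N2→C 3, N3→C 8, N4→C 8, N5→C 4, N6→C 4  ⇒ total 34.
Compare {A}: total 38.
Compare {B}: total 44.
No size-1 selection does better; minimum is 34.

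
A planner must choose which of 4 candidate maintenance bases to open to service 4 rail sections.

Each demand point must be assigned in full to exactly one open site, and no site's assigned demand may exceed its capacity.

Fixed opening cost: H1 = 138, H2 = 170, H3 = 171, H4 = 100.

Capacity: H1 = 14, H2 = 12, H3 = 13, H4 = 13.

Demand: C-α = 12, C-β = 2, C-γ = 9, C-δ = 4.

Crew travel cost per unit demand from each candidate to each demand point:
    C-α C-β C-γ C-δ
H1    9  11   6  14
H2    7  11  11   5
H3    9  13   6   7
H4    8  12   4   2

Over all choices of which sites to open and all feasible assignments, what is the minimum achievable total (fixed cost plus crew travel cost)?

Open {H1, H4}; cheapest assignment that respects the capacities:
  H1 (cap 14, load 14): C-α, C-β — cost 12×9 + 2×11 = 130
  H4 (cap 13, load 13): C-γ, C-δ — cost 9×4 + 4×2 = 44
  Shipping 174, fixed 238 → total 412.
  Any other capacity-feasible assignment to {H1, H4} ships for at least 174.
Compare {H1, H3}: its best feasible assignment gives total 521.
Compare {H1, H2, H4}: its best feasible assignment gives total 558.
Every other set of open sites that can feasibly serve all demand totals ≥ 521 even under its best assignment. Minimum: 412.

412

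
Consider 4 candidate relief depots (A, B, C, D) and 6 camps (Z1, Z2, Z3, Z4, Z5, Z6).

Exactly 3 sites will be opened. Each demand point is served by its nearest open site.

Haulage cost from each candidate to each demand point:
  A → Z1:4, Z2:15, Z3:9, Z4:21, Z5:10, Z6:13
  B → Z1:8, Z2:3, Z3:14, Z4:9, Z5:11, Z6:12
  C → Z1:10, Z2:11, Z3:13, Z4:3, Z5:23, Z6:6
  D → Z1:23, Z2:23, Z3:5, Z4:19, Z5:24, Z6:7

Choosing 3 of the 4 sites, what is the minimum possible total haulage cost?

35

Open {A, B, C}.
  Z1→A 4, Z2→B 3, Z3→A 9, Z4→C 3, Z5→A 10, Z6→C 6  ⇒ total 35.
Compare {B, C, D}: total 36.
Compare {A, B, D}: total 38.
No size-3 selection does better; minimum is 35.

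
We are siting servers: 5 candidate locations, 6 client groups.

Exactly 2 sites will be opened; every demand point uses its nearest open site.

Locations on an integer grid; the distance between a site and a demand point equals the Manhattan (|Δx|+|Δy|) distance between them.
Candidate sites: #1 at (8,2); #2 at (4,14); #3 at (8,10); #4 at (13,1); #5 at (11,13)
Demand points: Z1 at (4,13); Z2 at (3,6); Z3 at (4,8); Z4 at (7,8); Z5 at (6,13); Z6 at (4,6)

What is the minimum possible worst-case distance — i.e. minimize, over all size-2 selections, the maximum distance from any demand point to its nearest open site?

Open {#1, #2}.
  Farthest demand point is Z2 at distance 9 (to #1); all others are ≤ 9.
With {#1, #3} the worst case is 9.
With {#2, #3} the worst case is 9.
No size-2 selection achieves below 9.

9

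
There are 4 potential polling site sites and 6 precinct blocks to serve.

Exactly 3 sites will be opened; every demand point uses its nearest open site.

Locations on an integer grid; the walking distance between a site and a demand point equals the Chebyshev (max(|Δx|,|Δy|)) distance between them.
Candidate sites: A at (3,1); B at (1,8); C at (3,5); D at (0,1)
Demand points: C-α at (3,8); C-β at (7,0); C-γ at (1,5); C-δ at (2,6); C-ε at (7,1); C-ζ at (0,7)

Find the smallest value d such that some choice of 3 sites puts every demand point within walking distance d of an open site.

Open {A, B, C}.
  Farthest demand point is C-β at walking distance 4 (to A); all others are ≤ 4.
With {A, B, D} the worst case is 4.
With {A, C, D} the worst case is 4.
No size-3 selection achieves below 4.

4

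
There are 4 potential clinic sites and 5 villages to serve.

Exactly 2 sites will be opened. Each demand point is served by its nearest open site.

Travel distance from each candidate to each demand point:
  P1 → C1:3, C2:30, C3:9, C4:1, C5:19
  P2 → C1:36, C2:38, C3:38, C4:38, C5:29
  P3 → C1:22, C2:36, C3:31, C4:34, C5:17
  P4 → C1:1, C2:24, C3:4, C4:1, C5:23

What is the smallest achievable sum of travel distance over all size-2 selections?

47

Open {P3, P4}.
  C1→P4 1, C2→P4 24, C3→P4 4, C4→P4 1, C5→P3 17  ⇒ total 47.
Compare {P1, P4}: total 49.
Compare {P2, P4}: total 53.
No size-2 selection does better; minimum is 47.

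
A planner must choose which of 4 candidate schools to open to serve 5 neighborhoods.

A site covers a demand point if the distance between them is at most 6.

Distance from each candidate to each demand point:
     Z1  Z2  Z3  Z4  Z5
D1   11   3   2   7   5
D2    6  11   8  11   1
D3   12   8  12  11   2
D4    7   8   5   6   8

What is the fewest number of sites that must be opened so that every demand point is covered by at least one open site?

Coverage sets (demand points within 6 of each site):
  D1: {Z2, Z3, Z5}
  D2: {Z1, Z5}
  D3: {Z5}
  D4: {Z3, Z4}
No 2 sites suffice: every size-2 union leaves at least one demand point uncovered.
But {D1, D2, D4} covers everything, so the minimum is 3.

3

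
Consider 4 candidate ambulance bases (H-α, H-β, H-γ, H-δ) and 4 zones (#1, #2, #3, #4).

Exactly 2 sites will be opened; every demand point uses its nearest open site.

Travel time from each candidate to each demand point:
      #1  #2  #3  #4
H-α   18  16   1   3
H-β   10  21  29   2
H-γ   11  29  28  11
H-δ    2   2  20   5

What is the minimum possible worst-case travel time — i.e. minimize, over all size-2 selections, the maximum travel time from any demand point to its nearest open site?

Open {H-α, H-δ}.
  Farthest demand point is #4 at travel time 3 (to H-α); all others are ≤ 3.
With {H-α, H-β} the worst case is 16.
With {H-α, H-γ} the worst case is 16.
No size-2 selection achieves below 3.

3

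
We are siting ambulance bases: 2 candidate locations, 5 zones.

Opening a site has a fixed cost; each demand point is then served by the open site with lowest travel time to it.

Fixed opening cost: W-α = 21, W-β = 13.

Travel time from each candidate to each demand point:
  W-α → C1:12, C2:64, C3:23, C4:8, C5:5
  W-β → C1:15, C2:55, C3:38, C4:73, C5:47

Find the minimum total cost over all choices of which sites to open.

133

Open {W-α}: assign each demand point to its cheapest open site.
  C1→W-α 12, C2→W-α 64, C3→W-α 23, C4→W-α 8, C5→W-α 5
  travel time 112, fixed 21 → total 133.
Compare {W-α, W-β}: travel time 103 + fixed 34 = 137.
Compare {W-β}: travel time 228 + fixed 13 = 241.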